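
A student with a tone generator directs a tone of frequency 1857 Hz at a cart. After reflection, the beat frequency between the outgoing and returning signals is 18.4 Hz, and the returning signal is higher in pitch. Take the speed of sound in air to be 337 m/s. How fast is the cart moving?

Double Doppler shift off a moving reflector: f₂ = f₀ · (v + u)/(v − u) (u > 0 toward emitter).
Returning signal is higher, so f₂ = f₀ + Δf = 1857 + 18.4 = 1875.4 Hz.
Rearranging, u = v · (f₂ − f₀)/(f₂ + f₀) = 337 × 18.4/3732.4 ≈ 1.66 m/s.
So the cart is moving at 1.66 m/s toward the emitter.

1.66 m/s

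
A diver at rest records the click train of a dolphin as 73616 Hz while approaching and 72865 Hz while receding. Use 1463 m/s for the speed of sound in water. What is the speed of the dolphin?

f₁/f₂ = (v + v_s)/(v − v_s), so v_s = v · (f₁ − f₂)/(f₁ + f₂).
v_s = 1463 × (73616 − 72865)/(73616 + 72865) = 1463 × 751/146481 ≈ 7.5 m/s.

7.5 m/s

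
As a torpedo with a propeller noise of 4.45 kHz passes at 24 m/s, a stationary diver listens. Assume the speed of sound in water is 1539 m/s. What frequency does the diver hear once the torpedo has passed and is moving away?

Receding: f₂ = f · v/(v + v_s) = 4.45 × 1539/1563 ≈ 4.38 kHz.

4.38 kHz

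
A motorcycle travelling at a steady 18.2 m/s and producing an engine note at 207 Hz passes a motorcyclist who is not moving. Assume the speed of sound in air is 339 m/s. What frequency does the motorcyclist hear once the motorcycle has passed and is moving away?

196 Hz

Receding: f₂ = f · v/(v + v_s) = 207 × 339/357.2 ≈ 196 Hz.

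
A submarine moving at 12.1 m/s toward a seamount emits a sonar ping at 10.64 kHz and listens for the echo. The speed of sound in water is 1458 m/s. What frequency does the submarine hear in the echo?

10.82 kHz

The seamount receives the sound from a moving source: f₁ = f₀ · v/(v − v_e) = 10.64 × 1458/1445.9 ≈ 10.73 kHz.
On the return leg the submarine is a moving observer: f₂ = f₁ · (v + v_e)/v = 10.73 × 1470.1/1458 ≈ 10.82 kHz.
Equivalently f₂ = f₀ · (v + v_e)/(v − v_e).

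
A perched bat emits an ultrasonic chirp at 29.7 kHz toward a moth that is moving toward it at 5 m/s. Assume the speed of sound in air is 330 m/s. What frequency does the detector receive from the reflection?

30.6 kHz

The moth first receives the wave as a moving observer: f₁ = f₀ · (v + u)/v = 29.7 × (330 + 5)/330 ≈ 30.1 kHz.
The reflection then acts as a moving source: f₂ = f₁ · v/(v − u) ≈ 30.6 kHz.
Equivalently f₂ = f₀ · (v + u)/(v − u).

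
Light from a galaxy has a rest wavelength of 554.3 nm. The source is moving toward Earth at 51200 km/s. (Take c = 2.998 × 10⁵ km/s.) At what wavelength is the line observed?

β = v/c = 51200/299800 = 0.1708.
Relativistic Doppler for wavelength: λ' = λ₀ · √((1 − β)/(1 + β)).
λ' = 554.3 × √(0.8292/1.1708) = 554.3 × 0.84158 ≈ 466.5 nm.

466.5 nm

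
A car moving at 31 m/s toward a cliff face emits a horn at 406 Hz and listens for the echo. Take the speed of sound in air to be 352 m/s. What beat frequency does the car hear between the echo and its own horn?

The cliff face receives the sound from a moving source: f₁ = f₀ · v/(v − v_e) = 406 × 352/321 ≈ 445.2 Hz.
On the return leg the car is a moving observer: f₂ = f₁ · (v + v_e)/v = 445.2 × 383/352 ≈ 484.4 Hz.
Beat against the emitted tone: |f₂ − f₀| = 2v_e·f₀/(v − v_e) = 2 × 31 × 406/321 ≈ 78 Hz.

78 Hz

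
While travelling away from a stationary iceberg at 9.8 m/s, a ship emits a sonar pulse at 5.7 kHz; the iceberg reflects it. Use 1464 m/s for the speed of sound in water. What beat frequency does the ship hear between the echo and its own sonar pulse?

76 Hz

The iceberg receives the sound from a moving source: f₁ = f₀ · v/(v + v_e) = 5.7 × 1464/1473.8 ≈ 5.6621 kHz.
On the return leg the ship is a moving observer: f₂ = f₁ · (v − v_e)/v = 5.6621 × 1454.2/1464 ≈ 5.6242 kHz.
Equivalently f₂ = f₀ · (v − v_e)/(v + v_e).
Beat against the emitted tone (with f₀ = 5700 Hz): |f₂ − f₀| = 2v_e·f₀/(v + v_e) = 2 × 9.8 × 5700/1473.8 ≈ 76 Hz.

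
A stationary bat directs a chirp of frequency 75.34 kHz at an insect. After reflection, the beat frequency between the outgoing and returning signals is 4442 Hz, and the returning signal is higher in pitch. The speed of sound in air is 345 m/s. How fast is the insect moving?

Double Doppler shift off a moving reflector: f₂ = f₀ · (v + u)/(v − u) (u > 0 toward emitter).
Returning signal is higher, so f₂ = f₀ + Δf = 75340 + 4442 = 79782 Hz.
Rearranging, u = v · (f₂ − f₀)/(f₂ + f₀) = 345 × 4442/155122 ≈ 9.9 m/s.
So the insect is moving at 9.9 m/s toward the emitter.

9.9 m/s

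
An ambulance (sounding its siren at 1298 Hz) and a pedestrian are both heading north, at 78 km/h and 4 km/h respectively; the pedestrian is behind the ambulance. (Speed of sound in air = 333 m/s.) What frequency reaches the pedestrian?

78 km/h = 21.67 m/s; 4 km/h = 1.111 m/s.
The pedestrian is behind, so the ambulance is moving away from it while the pedestrian is moving toward the ambulance.
General Doppler shift: f' = f · (v + v_o)/(v + v_s).
f' = 1298 × (333 + 1.111)/(333 + 21.67) = 1298 × 334.11/354.67 ≈ 1223 Hz.

1223 Hz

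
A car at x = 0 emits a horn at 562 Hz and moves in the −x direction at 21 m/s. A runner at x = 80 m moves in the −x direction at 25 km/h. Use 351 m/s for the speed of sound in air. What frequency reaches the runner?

25 km/h = 6.944 m/s.
The observer lies on the +x side, so the source is heading away from the observer and the observer is heading toward the source.
With source receding and observer approaching, f' = f · (v + v_o)/(v + v_s).
f' = 562 × (351 + 6.944)/(351 + 21) = 562 × 357.94/372 ≈ 541 Hz.

541 Hz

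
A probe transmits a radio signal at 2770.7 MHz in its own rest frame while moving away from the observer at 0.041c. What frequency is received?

Relativistic Doppler for frequency: f' = f₀ · √((1 − β)/(1 + β)).
f' = 2770.7 × √(0.9590/1.0410) = 2770.7 × 0.95981 ≈ 2659.3 MHz.

2659.3 MHz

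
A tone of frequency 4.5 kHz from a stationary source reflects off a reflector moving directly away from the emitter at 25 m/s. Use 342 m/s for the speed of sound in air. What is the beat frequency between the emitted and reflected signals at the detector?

At the reflector (a moving observer), f₁ = f₀ · (v − u)/v = 4.5 × 317/342 ≈ 4.171 kHz.
The reflection then acts as a moving source: f₂ = f₁ · v/(v + u) ≈ 3.887 kHz.
Beat frequency (with f₀ = 4500 Hz): |f₂ − f₀| = 2u·f₀/(v + u) = 2 × 25 × 4500/367 ≈ 613 Hz.

613 Hz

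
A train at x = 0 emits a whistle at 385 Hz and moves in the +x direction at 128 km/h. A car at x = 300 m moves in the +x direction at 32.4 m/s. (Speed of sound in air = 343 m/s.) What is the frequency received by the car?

128 km/h = 35.56 m/s.
The observer lies on the +x side, so the source is heading toward the observer and the observer is heading away from the source.
With source approaching and observer receding, f' = f · (v − v_o)/(v − v_s).
f' = 385 × (343 − 32.4)/(343 − 35.56) = 385 × 310.6/307.44 ≈ 389 Hz.

389 Hz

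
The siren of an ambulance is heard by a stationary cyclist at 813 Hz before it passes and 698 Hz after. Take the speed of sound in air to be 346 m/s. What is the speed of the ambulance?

f₁/f₂ = (v + v_s)/(v − v_s), so v_s = v · (f₁ − f₂)/(f₁ + f₂).
v_s = 346 × (813 − 698)/(813 + 698) = 346 × 115/1511 ≈ 26 m/s.

26 m/s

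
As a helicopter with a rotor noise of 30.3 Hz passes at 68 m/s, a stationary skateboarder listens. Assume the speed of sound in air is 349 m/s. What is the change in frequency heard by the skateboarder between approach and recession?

12.3 Hz

Approaching: f₁ = f · v/(v − v_s) = 30.3 × 349/281 ≈ 37.6 Hz.
Receding: f₂ = f · v/(v + v_s) = 30.3 × 349/417 ≈ 25.4 Hz.
Drop: f₁ − f₂ = 2f·v·v_s/(v² − v_s²) = 2 × 30.3 × 349 × 68/(349² − 68²) ≈ 12.3 Hz.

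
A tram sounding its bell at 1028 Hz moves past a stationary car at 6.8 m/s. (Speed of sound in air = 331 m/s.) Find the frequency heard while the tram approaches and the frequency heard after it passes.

1050 Hz approaching; 1007 Hz receding

Approaching: f₁ = f · v/(v − v_s) = 1028 × 331/324.2 ≈ 1050 Hz.
Receding: f₂ = f · v/(v + v_s) = 1028 × 331/337.8 ≈ 1007 Hz.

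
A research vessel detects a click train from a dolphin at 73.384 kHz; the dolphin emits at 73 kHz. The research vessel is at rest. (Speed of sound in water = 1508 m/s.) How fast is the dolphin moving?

f' > f, so the dolphin is approaching.
f' = f · v/(v − v_s) ⇒ v_s = v · |1 − f/f'|.
v_s = 1508 × |1 − 73/73.384| = 1508 × 0.005233 ≈ 7.9 m/s.

7.9 m/s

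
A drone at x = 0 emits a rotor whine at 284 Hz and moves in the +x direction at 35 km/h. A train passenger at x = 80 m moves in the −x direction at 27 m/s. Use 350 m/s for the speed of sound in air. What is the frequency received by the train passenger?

315 Hz

35 km/h = 9.722 m/s.
The observer lies on the +x side, so the source is heading toward the observer and the observer is heading toward the source.
With source approaching and observer approaching, f' = f · (v + v_o)/(v − v_s).
f' = 284 × (350 + 27)/(350 − 9.722) = 284 × 377/340.28 ≈ 315 Hz.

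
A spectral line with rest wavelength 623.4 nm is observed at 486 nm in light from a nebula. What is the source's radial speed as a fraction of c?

λ'/λ₀ = 0.7796 < 1 (blueshift), so the source is approaching.
λ'/λ₀ = √((1 − β)/(1 + β)) for an approaching source ⇒ β = (1 − r²)/(1 + r²) with r = λ'/λ₀.
β = (1 − 0.6078)/(1 + 0.6078) ≈ 0.244.

0.244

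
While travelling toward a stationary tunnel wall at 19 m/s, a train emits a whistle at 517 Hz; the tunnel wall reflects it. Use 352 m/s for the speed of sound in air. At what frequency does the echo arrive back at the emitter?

576 Hz

The tunnel wall receives the sound from a moving source: f₁ = f₀ · v/(v − v_e) = 517 × 352/333 ≈ 546 Hz.
On the return leg the train is a moving observer: f₂ = f₁ · (v + v_e)/v = 546 × 371/352 ≈ 576 Hz.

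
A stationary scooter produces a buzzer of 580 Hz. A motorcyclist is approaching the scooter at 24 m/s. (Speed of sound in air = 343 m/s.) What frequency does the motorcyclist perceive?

621 Hz

Only the observer moves, toward the source, so f' = f · (v + v_o)/v.
f' = 580 × (343 + 24)/343 = 580 × 367/343 ≈ 621 Hz.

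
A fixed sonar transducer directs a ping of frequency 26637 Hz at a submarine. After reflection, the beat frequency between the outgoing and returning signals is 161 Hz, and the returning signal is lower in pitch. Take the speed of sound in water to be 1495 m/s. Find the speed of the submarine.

Double Doppler shift off a moving reflector: f₂ = f₀ · (v + u)/(v − u) (u > 0 toward emitter).
Returning signal is lower, so f₂ = f₀ − Δf = 26637 − 161 = 26476 Hz.
Rearranging, u = v · (f₂ − f₀)/(f₂ + f₀) = 1495 × -161/53113 ≈ -4.5 m/s.
So the submarine is moving at 4.5 m/s away from the emitter.

4.5 m/s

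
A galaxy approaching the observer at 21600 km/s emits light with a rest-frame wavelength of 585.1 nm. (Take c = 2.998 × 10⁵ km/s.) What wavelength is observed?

544.4 nm

β = v/c = 21600/299800 = 0.0720.
Relativistic Doppler for wavelength: λ' = λ₀ · √((1 − β)/(1 + β)).
λ' = 585.1 × √(0.9280/1.0720) = 585.1 × 0.93037 ≈ 544.4 nm.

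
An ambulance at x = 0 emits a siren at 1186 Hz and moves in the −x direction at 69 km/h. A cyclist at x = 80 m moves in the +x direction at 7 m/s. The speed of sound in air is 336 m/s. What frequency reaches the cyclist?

69 km/h = 19.17 m/s.
The observer lies on the +x side, so the source is heading away from the observer and the observer is heading away from the source.
Both move, so f' = f · (v − v_o)/(v + v_s).
f' = 1186 × (336 − 7)/(336 + 19.17) = 1186 × 329/355.17 ≈ 1099 Hz.

1099 Hz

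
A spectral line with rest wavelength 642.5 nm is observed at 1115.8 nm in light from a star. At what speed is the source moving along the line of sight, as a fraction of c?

0.502c

λ'/λ₀ = 1.7367 > 1 (redshift), so the source is receding.
λ'/λ₀ = √((1 + β)/(1 − β)) for a receding source ⇒ β = (r² − 1)/(r² + 1) with r = λ'/λ₀.
β = (3.0160 − 1)/(3.0160 + 1) ≈ 0.502.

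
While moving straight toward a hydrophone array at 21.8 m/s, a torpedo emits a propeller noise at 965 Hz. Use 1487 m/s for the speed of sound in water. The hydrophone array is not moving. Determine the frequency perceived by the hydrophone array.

With the source moving toward a stationary observer, f' = f · v/(v − v_s).
f' = 965 × 1487/(1487 − 21.8) = 965 × 1487/1465 ≈ 979 Hz.

979 Hz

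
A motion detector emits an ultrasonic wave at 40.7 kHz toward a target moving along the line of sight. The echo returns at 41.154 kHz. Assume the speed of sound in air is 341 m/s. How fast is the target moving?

Double Doppler shift off a moving reflector: f₂ = f₀ · (v + u)/(v − u) (u > 0 toward emitter).
Rearranging, u = v · (f₂ − f₀)/(f₂ + f₀) = 341 × 0.454/81.854 ≈ 1.89 m/s.
So the target is moving at 1.89 m/s toward the emitter.

1.89 m/s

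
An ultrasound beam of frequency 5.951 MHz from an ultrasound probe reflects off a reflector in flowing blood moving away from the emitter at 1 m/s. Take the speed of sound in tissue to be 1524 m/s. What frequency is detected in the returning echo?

The reflector in flowing blood first receives the wave as a moving observer: f₁ = f₀ · (v − u)/v = 5.951 × (1524 − 1)/1524 ≈ 5.947 MHz.
The reflection then acts as a moving source: f₂ = f₁ · v/(v + u) ≈ 5.943 MHz.
Equivalently f₂ = f₀ · (v − u)/(v + u).

5.943 MHz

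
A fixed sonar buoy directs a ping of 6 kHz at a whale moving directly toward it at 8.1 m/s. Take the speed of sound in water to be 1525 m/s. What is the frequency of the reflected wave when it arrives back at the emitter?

6.06 kHz

At the whale (a moving observer), f₁ = f₀ · (v + u)/v = 6 × 1533.1/1525 ≈ 6.03 kHz.
The reflection then acts as a moving source: f₂ = f₁ · v/(v − u) ≈ 6.06 kHz.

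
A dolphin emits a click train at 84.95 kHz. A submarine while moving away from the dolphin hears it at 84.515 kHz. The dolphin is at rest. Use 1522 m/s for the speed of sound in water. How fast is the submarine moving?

7.8 m/s

f' = f · (v − v_o)/v ⇒ v_o = v · |f'/f − 1|.
v_o = 1522 × |84.515/84.95 − 1| = 1522 × 0.005121 ≈ 7.8 m/s.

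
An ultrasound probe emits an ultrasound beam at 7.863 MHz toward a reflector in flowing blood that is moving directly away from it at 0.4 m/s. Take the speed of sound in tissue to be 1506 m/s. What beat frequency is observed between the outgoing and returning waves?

4176 Hz

At the reflector in flowing blood (a moving observer), f₁ = f₀ · (v − u)/v = 7.863 × 1505.6/1506 ≈ 7.86091 MHz.
On reflection it acts as a source moving away from the stationary detector: f₂ = f₁ · v/(v + u) = 7.86091 × 1506/1506.4 ≈ 7.85882 MHz.
Equivalently f₂ = f₀ · (v − u)/(v + u).
Beat frequency (with f₀ = 7863000 Hz): |f₂ − f₀| = 2u·f₀/(v + u) = 2 × 0.4 × 7863000/1506.4 ≈ 4176 Hz.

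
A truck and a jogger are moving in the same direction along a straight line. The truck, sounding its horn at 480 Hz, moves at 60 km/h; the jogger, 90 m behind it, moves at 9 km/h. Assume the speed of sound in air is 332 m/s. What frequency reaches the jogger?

460 Hz

60 km/h = 16.67 m/s; 9 km/h = 2.5 m/s.
The jogger is behind, so the truck is moving away from it while the jogger is moving toward the truck.
General Doppler shift: f' = f · (v + v_o)/(v + v_s).
f' = 480 × (332 + 2.5)/(332 + 16.67) = 480 × 334.5/348.67 ≈ 460 Hz.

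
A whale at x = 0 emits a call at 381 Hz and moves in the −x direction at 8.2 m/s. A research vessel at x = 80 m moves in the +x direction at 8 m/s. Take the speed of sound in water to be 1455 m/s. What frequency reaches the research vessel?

The observer lies on the +x side, so the source is heading away from the observer and the observer is heading away from the source.
With source receding and observer receding, f' = f · (v − v_o)/(v + v_s).
f' = 381 × (1455 − 8)/(1455 + 8.2) = 381 × 1447/1463.2 ≈ 377 Hz.

377 Hz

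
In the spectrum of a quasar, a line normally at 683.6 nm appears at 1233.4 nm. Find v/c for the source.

0.530c

λ'/λ₀ = 1.8043 > 1 (redshift), so the source is receding.
λ'/λ₀ = √((1 + β)/(1 − β)) for a receding source ⇒ β = (r² − 1)/(r² + 1) with r = λ'/λ₀.
β = (3.2554 − 1)/(3.2554 + 1) ≈ 0.530.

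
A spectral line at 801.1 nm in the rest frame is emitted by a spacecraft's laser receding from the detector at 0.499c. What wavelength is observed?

1385.7 nm

Relativistic Doppler for wavelength: λ' = λ₀ · √((1 + β)/(1 − β)).
λ' = 801.1 × √(1.4990/0.5010) = 801.1 × 1.72974 ≈ 1385.7 nm.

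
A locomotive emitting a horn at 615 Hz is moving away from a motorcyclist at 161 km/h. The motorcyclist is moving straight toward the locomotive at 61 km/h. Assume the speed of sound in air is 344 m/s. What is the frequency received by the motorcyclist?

571 Hz

161 km/h = 44.72 m/s; 61 km/h = 16.94 m/s.
With source receding and observer approaching, f' = f · (v + v_o)/(v + v_s).
f' = 615 × (344 + 16.94)/(344 + 44.72) = 615 × 360.94/388.72 ≈ 571 Hz.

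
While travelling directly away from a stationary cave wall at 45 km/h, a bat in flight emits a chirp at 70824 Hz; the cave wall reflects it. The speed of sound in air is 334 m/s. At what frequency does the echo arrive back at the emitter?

45 km/h = 12.5 m/s.
The cave wall receives the sound from a moving source: f₁ = f₀ · v/(v + v_e) = 70824 × 334/346.5 ≈ 68269 Hz.
On the return leg the bat in flight is a moving observer: f₂ = f₁ · (v − v_e)/v = 68269 × 321.5/334 ≈ 65714 Hz.
Equivalently f₂ = f₀ · (v − v_e)/(v + v_e).

65714 Hz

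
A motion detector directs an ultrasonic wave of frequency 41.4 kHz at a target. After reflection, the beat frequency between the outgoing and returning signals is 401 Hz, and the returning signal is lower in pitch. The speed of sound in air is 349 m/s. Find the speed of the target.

1.70 m/s

Double Doppler shift off a moving reflector: f₂ = f₀ · (v + u)/(v − u) (u > 0 toward emitter).
Returning signal is lower, so f₂ = f₀ − Δf = 41400 − 401 = 40999 Hz.
Rearranging, u = v · (f₂ − f₀)/(f₂ + f₀) = 349 × -401/82399 ≈ -1.70 m/s.
So the target is moving at 1.70 m/s away from the emitter.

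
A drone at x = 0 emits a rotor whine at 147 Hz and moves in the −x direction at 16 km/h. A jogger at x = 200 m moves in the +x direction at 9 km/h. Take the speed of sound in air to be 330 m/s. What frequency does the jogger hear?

16 km/h = 4.444 m/s; 9 km/h = 2.5 m/s.
The observer lies on the +x side, so the source is heading away from the observer and the observer is heading away from the source.
Both move, so f' = f · (v − v_o)/(v + v_s).
f' = 147 × (330 − 2.5)/(330 + 4.444) = 147 × 327.5/334.44 ≈ 144 Hz.

144 Hz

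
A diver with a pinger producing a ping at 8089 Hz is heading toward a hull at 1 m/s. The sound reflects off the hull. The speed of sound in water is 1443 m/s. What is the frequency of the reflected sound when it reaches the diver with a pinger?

8100 Hz

The hull receives the sound from a moving source: f₁ = f₀ · v/(v − v_e) = 8089 × 1443/1442 ≈ 8095 Hz.
On the return leg the diver with a pinger is a moving observer: f₂ = f₁ · (v + v_e)/v = 8095 × 1444/1443 ≈ 8100 Hz.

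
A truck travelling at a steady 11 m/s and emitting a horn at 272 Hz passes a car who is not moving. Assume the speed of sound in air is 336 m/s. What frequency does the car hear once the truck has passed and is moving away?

263 Hz

Receding: f₂ = f · v/(v + v_s) = 272 × 336/347 ≈ 263 Hz.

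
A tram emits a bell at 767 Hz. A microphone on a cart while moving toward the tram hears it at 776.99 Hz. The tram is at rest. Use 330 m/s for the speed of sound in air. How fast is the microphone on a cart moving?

4.3 m/s

f' = f · (v + v_o)/v ⇒ v_o = v · |f'/f − 1|.
v_o = 330 × |776.99/767 − 1| = 330 × 0.01302 ≈ 4.3 m/s.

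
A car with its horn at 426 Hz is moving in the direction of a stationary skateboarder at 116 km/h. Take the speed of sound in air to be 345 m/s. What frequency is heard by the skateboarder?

470 Hz

116 km/h = 32.22 m/s.
Moving source, stationary observer: f' = f · v/(v − v_s) since the source is approaching.
f' = 426 × 345/(345 − 32.22) = 426 × 345/312.8 ≈ 470 Hz.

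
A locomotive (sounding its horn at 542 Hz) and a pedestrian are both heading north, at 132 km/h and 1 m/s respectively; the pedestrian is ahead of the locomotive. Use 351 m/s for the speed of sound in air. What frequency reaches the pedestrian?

132 km/h = 36.67 m/s.
The pedestrian is ahead, so the locomotive is moving toward it while the pedestrian is moving away from the locomotive.
Both move, so f' = f · (v − v_o)/(v − v_s).
f' = 542 × (351 − 1)/(351 − 36.67) = 542 × 350/314.33 ≈ 603 Hz.

603 Hz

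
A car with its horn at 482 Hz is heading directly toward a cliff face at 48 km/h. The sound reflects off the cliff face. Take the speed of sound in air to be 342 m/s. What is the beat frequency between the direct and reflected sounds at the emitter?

48 km/h = 13.33 m/s.
The cliff face receives the sound from a moving source: f₁ = f₀ · v/(v − v_e) = 482 × 342/328.67 ≈ 501.6 Hz.
On the return leg the car is a moving observer: f₂ = f₁ · (v + v_e)/v = 501.6 × 355.33/342 ≈ 521.1 Hz.
Beat against the emitted tone: |f₂ − f₀| = 2v_e·f₀/(v − v_e) = 2 × 13.33 × 482/328.67 ≈ 39.1 Hz.

39.1 Hz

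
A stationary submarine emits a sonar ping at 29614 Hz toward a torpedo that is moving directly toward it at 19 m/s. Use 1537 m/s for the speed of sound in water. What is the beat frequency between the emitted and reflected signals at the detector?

The torpedo first receives the wave as a moving observer: f₁ = f₀ · (v + u)/v = 29614 × (1537 + 19)/1537 ≈ 29980 Hz.
On reflection it acts as a source moving toward the stationary detector: f₂ = f₁ · v/(v − u) = 29980 × 1537/1518 ≈ 30355 Hz.
Equivalently f₂ = f₀ · (v + u)/(v − u).
Beat frequency: |f₂ − f₀| = 2u·f₀/(v − u) = 2 × 19 × 29614/1518 ≈ 741 Hz.

741 Hz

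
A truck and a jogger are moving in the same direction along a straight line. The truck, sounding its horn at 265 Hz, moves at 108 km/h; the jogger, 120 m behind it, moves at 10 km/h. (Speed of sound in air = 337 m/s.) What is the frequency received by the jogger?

108 km/h = 30 m/s; 10 km/h = 2.778 m/s.
The jogger is behind, so the truck is moving away from it while the jogger is moving toward the truck.
With source receding and observer approaching, f' = f · (v + v_o)/(v + v_s).
f' = 265 × (337 + 2.778)/(337 + 30) = 265 × 339.78/367 ≈ 245 Hz.

245 Hz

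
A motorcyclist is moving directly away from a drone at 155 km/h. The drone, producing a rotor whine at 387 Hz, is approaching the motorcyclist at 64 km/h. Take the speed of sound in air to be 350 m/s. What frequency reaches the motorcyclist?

358 Hz

64 km/h = 17.78 m/s; 155 km/h = 43.06 m/s.
General Doppler shift: f' = f · (v − v_o)/(v − v_s).
f' = 387 × (350 − 43.06)/(350 − 17.78) = 387 × 306.94/332.22 ≈ 358 Hz.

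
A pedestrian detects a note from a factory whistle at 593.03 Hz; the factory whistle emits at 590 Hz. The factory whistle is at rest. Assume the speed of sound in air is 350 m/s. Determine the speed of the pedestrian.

f' > f, so the pedestrian is approaching.
f' = f · (v + v_o)/v ⇒ v_o = v · |f'/f − 1|.
v_o = 350 × |593.03/590 − 1| = 350 × 0.005136 ≈ 1.80 m/s.

1.80 m/s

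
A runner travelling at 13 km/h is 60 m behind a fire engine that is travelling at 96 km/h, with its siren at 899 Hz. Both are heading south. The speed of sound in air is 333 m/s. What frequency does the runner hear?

841 Hz

96 km/h = 26.67 m/s; 13 km/h = 3.611 m/s.
The runner is behind, so the fire engine is moving away from it while the runner is moving toward the fire engine.
With source receding and observer approaching, f' = f · (v + v_o)/(v + v_s).
f' = 899 × (333 + 3.611)/(333 + 26.67) = 899 × 336.61/359.67 ≈ 841 Hz.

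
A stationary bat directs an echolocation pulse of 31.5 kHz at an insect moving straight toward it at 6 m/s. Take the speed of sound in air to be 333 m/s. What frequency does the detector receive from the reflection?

32.7 kHz

At the insect (a moving observer), f₁ = f₀ · (v + u)/v = 31.5 × 339/333 ≈ 32.1 kHz.
On reflection it acts as a source moving toward the stationary detector: f₂ = f₁ · v/(v − u) = 32.1 × 333/327 ≈ 32.7 kHz.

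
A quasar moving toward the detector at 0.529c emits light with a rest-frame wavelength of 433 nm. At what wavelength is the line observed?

Relativistic Doppler for wavelength: λ' = λ₀ · √((1 − β)/(1 + β)).
λ' = 433 × √(0.4710/1.5290) = 433 × 0.55502 ≈ 240.3 nm.

240.3 nm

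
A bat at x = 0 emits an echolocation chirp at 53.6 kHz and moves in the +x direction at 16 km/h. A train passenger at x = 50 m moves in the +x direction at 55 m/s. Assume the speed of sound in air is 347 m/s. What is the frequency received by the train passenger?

16 km/h = 4.444 m/s.
The observer lies on the +x side, so the source is heading toward the observer and the observer is heading away from the source.
General Doppler shift: f' = f · (v − v_o)/(v − v_s).
f' = 53.6 × (347 − 55)/(347 − 4.444) = 53.6 × 292/342.56 ≈ 45.7 kHz.

45.7 kHz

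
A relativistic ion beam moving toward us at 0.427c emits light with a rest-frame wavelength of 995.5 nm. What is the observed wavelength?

Relativistic Doppler for wavelength: λ' = λ₀ · √((1 − β)/(1 + β)).
λ' = 995.5 × √(0.5730/1.4270) = 995.5 × 0.63367 ≈ 630.8 nm.

630.8 nm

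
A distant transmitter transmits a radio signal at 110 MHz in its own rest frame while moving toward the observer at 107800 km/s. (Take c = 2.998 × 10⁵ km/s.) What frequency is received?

160.3 MHz

β = v/c = 107800/299800 = 0.3596.
Relativistic Doppler for frequency: f' = f₀ · √((1 + β)/(1 − β)).
f' = 110 × √(1.3596/0.6404) = 110 × 1.45702 ≈ 160.3 MHz.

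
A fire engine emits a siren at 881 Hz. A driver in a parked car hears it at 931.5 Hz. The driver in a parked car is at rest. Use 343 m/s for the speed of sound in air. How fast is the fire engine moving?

f' > f, so the fire engine is approaching.
f' = f · v/(v − v_s) ⇒ v_s = v · |1 − f/f'|.
v_s = 343 × |1 − 881/931.5| = 343 × 0.05421 ≈ 18.6 m/s.

18.6 m/s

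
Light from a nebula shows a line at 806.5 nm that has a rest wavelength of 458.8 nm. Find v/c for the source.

λ'/λ₀ = 1.7578 > 1 (redshift), so the source is receding.
λ'/λ₀ = √((1 + β)/(1 − β)) for a receding source ⇒ β = (r² − 1)/(r² + 1) with r = λ'/λ₀.
β = (3.0900 − 1)/(3.0900 + 1) ≈ 0.511.

0.511c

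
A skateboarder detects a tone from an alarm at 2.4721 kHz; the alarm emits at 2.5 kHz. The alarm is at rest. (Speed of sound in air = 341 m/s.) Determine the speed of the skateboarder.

f' < f, so the skateboarder is receding.
f' = f · (v − v_o)/v ⇒ v_o = v · |f'/f − 1|.
v_o = 341 × |2.4721/2.5 − 1| = 341 × 0.01116 ≈ 3.8 m/s.

3.8 m/s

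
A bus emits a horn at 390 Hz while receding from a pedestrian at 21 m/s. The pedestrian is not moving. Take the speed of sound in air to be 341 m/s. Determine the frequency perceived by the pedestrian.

367 Hz

Moving source, stationary observer: f' = f · v/(v + v_s) since the source is receding.
f' = 390 × 341/(341 + 21) = 390 × 341/362 ≈ 367 Hz.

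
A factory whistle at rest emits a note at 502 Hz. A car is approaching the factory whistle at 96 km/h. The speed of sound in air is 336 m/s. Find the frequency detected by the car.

96 km/h = 26.67 m/s.
Moving observer, stationary source: f' = f · (v + v_o)/v.
f' = 502 × (336 + 26.67)/336 = 502 × 362.67/336 ≈ 542 Hz.

542 Hz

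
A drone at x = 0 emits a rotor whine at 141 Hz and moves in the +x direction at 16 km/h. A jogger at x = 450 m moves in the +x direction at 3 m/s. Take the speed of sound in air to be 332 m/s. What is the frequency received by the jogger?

142 Hz

16 km/h = 4.444 m/s.
The observer lies on the +x side, so the source is heading toward the observer and the observer is heading away from the source.
Both move, so f' = f · (v − v_o)/(v − v_s).
f' = 141 × (332 − 3)/(332 − 4.444) = 141 × 329/327.56 ≈ 142 Hz.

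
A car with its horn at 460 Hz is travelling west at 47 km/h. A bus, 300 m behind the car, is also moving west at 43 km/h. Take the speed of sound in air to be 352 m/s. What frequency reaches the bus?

459 Hz

47 km/h = 13.06 m/s; 43 km/h = 11.94 m/s.
The bus is behind, so the car is moving away from it while the bus is moving toward the car.
With source receding and observer approaching, f' = f · (v + v_o)/(v + v_s).
f' = 460 × (352 + 11.94)/(352 + 13.06) = 460 × 363.94/365.06 ≈ 459 Hz.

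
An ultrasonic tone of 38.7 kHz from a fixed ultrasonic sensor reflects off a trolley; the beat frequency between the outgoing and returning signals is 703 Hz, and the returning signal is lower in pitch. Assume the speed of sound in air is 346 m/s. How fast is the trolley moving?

Double Doppler shift off a moving reflector: f₂ = f₀ · (v + u)/(v − u) (u > 0 toward emitter).
Returning signal is lower, so f₂ = f₀ − Δf = 38700 − 703 = 37997 Hz.
Rearranging, u = v · (f₂ − f₀)/(f₂ + f₀) = 346 × -703/76697 ≈ -3.2 m/s.
So the trolley is moving at 3.2 m/s away from the emitter.

3.2 m/s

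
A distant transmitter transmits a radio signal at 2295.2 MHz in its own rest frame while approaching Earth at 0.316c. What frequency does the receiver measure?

3183.6 MHz

Relativistic Doppler for frequency: f' = f₀ · √((1 + β)/(1 − β)).
f' = 2295.2 × √(1.3160/0.6840) = 2295.2 × 1.38707 ≈ 3183.6 MHz.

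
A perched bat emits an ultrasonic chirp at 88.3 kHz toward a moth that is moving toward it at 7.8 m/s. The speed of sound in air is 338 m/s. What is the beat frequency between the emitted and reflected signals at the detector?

The moth first receives the wave as a moving observer: f₁ = f₀ · (v + u)/v = 88.3 × (338 + 7.8)/338 ≈ 90.34 kHz.
On reflection it acts as a source moving toward the stationary detector: f₂ = f₁ · v/(v − u) = 90.34 × 338/330.2 ≈ 92.47 kHz.
Equivalently f₂ = f₀ · (v + u)/(v − u).
Beat frequency (with f₀ = 88300 Hz): |f₂ − f₀| = 2u·f₀/(v − u) = 2 × 7.8 × 88300/330.2 ≈ 4172 Hz.

4172 Hz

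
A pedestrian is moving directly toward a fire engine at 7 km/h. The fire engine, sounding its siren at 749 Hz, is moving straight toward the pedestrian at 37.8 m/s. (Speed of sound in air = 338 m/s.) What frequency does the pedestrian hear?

848 Hz

7 km/h = 1.944 m/s.
General Doppler shift: f' = f · (v + v_o)/(v − v_s).
f' = 749 × (338 + 1.944)/(338 − 37.8) = 749 × 339.94/300.2 ≈ 848 Hz.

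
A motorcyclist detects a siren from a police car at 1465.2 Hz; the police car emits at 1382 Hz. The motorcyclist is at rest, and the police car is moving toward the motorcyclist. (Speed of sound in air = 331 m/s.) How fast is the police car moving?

f' = f · v/(v − v_s) ⇒ v_s = v · |1 − f/f'|.
v_s = 331 × |1 − 1382/1465.2| = 331 × 0.05678 ≈ 18.8 m/s.

18.8 m/s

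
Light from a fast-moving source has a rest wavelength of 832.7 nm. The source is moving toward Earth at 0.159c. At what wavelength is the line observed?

709.3 nm

Relativistic Doppler for wavelength: λ' = λ₀ · √((1 − β)/(1 + β)).
λ' = 832.7 × √(0.8410/1.1590) = 832.7 × 0.85184 ≈ 709.3 nm.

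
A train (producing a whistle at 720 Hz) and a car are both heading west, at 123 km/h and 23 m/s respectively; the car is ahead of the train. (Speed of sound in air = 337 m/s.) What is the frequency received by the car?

747 Hz

123 km/h = 34.17 m/s.
The car is ahead, so the train is moving toward it while the car is moving away from the train.
With source approaching and observer receding, f' = f · (v − v_o)/(v − v_s).
f' = 720 × (337 − 23)/(337 − 34.17) = 720 × 314/302.83 ≈ 747 Hz.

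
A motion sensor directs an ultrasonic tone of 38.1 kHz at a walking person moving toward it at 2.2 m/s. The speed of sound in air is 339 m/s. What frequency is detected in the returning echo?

The walking person first receives the wave as a moving observer: f₁ = f₀ · (v + u)/v = 38.1 × (339 + 2.2)/339 ≈ 38.3 kHz.
The reflection then acts as a moving source: f₂ = f₁ · v/(v − u) ≈ 38.6 kHz.

38.6 kHz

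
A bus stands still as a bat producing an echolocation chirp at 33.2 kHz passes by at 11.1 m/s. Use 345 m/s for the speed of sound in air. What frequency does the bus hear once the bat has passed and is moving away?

32.2 kHz

Receding: f₂ = f · v/(v + v_s) = 33.2 × 345/356.1 ≈ 32.2 kHz.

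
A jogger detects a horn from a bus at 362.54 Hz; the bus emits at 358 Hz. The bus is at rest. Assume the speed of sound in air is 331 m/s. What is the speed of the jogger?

f' > f, so the jogger is approaching.
f' = f · (v + v_o)/v ⇒ v_o = v · |f'/f − 1|.
v_o = 331 × |362.54/358 − 1| = 331 × 0.01268 ≈ 4.2 m/s.

4.2 m/s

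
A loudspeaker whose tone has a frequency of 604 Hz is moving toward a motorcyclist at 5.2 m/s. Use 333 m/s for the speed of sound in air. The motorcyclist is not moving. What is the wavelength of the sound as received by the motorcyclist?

With the source moving toward a stationary observer, f' = f · v/(v − v_s).
f' = 604 × 333/(333 − 5.2) ≈ 614 Hz.
λ' = v/f' = 333/613.581 ≈ 54.3 cm.

54.3 cm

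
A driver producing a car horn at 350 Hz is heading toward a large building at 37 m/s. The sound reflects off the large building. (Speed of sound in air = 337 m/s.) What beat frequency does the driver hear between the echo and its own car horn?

86 Hz

The large building receives the sound from a moving source: f₁ = f₀ · v/(v − v_e) = 350 × 337/300 ≈ 393.2 Hz.
On the return leg the driver is a moving observer: f₂ = f₁ · (v + v_e)/v = 393.2 × 374/337 ≈ 436.3 Hz.
Equivalently f₂ = f₀ · (v + v_e)/(v − v_e).
Beat against the emitted tone: |f₂ − f₀| = 2v_e·f₀/(v − v_e) = 2 × 37 × 350/300 ≈ 86 Hz.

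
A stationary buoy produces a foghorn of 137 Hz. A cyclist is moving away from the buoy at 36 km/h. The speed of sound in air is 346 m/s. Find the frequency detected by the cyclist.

133 Hz

36 km/h = 10 m/s.
Only the observer moves, away from the source, so f' = f · (v − v_o)/v.
f' = 137 × (346 − 10)/346 = 137 × 336/346 ≈ 133 Hz.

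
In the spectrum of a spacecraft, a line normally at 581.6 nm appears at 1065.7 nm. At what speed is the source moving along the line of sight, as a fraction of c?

λ'/λ₀ = 1.8324 > 1 (redshift), so the source is receding.
λ'/λ₀ = √((1 + β)/(1 − β)) for a receding source ⇒ β = (r² − 1)/(r² + 1) with r = λ'/λ₀.
β = (3.3575 − 1)/(3.3575 + 1) ≈ 0.541.

0.541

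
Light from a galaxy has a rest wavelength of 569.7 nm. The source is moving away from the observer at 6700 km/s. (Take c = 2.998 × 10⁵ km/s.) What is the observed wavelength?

582.6 nm

β = v/c = 6700/299800 = 0.0223.
Relativistic Doppler for wavelength: λ' = λ₀ · √((1 + β)/(1 − β)).
λ' = 569.7 × √(1.0223/0.9777) = 569.7 × 1.02260 ≈ 582.6 nm.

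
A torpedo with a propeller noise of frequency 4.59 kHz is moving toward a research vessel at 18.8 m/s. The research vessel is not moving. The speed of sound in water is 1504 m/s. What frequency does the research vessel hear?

With the source moving toward a stationary observer, f' = f · v/(v − v_s).
f' = 4.59 × 1504/(1504 − 18.8) = 4.59 × 1504/1485 ≈ 4.65 kHz.

4.65 kHz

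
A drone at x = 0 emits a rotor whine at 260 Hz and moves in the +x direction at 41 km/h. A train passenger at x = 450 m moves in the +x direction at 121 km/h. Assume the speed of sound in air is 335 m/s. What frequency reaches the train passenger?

41 km/h = 11.39 m/s; 121 km/h = 33.61 m/s.
The observer lies on the +x side, so the source is heading toward the observer and the observer is heading away from the source.
Both move, so f' = f · (v − v_o)/(v − v_s).
f' = 260 × (335 − 33.61)/(335 − 11.39) = 260 × 301.39/323.61 ≈ 242 Hz.

242 Hz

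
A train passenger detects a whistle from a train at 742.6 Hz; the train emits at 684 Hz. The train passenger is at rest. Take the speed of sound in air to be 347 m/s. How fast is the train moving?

27 m/s

f' > f, so the train is approaching.
f' = f · v/(v − v_s) ⇒ v_s = v · |1 − f/f'|.
v_s = 347 × |1 − 684/742.6| = 347 × 0.07891 ≈ 27 m/s.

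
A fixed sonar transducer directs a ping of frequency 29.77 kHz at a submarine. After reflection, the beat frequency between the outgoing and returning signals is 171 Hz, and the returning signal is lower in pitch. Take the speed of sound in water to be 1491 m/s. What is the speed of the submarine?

Double Doppler shift off a moving reflector: f₂ = f₀ · (v + u)/(v − u) (u > 0 toward emitter).
Returning signal is lower, so f₂ = f₀ − Δf = 29770 − 171 = 29599 Hz.
Rearranging, u = v · (f₂ − f₀)/(f₂ + f₀) = 1491 × -171/59369 ≈ -4.3 m/s.
So the submarine is moving at 4.3 m/s away from the emitter.

4.3 m/s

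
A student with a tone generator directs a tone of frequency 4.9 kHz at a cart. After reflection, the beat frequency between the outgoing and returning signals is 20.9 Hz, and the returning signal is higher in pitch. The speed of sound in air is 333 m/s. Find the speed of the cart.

Double Doppler shift off a moving reflector: f₂ = f₀ · (v + u)/(v − u) (u > 0 toward emitter).
Returning signal is higher, so f₂ = f₀ + Δf = 4900 + 20.9 = 4920.9 Hz.
Rearranging, u = v · (f₂ − f₀)/(f₂ + f₀) = 333 × 20.9/9820.9 ≈ 0.71 m/s.
So the cart is moving at 0.71 m/s toward the emitter.

0.71 m/s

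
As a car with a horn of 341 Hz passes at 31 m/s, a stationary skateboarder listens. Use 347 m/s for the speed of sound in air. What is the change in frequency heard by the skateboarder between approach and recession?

Approaching: f₁ = f · v/(v − v_s) = 341 × 347/316 ≈ 374.5 Hz.
Receding: f₂ = f · v/(v + v_s) = 341 × 347/378 ≈ 313.0 Hz.
Drop: f₁ − f₂ = 2f·v·v_s/(v² − v_s²) = 2 × 341 × 347 × 31/(347² − 31²) ≈ 61.4 Hz.

61.4 Hz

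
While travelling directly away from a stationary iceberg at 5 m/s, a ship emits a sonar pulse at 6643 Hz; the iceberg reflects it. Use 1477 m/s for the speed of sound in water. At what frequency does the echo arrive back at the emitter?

The iceberg receives the sound from a moving source: f₁ = f₀ · v/(v + v_e) = 6643 × 1477/1482 ≈ 6621 Hz.
On the return leg the ship is a moving observer: f₂ = f₁ · (v − v_e)/v = 6621 × 1472/1477 ≈ 6598 Hz.

6598 Hz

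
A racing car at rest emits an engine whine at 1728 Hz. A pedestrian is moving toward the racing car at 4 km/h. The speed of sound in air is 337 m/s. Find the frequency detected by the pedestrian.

4 km/h = 1.111 m/s.
Only the observer moves, toward the source, so f' = f · (v + v_o)/v.
f' = 1728 × (337 + 1.111)/337 = 1728 × 338.11/337 ≈ 1734 Hz.

1734 Hz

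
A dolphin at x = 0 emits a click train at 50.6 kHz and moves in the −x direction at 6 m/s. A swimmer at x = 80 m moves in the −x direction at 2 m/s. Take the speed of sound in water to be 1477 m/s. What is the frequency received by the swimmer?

50.5 kHz

The observer lies on the +x side, so the source is heading away from the observer and the observer is heading toward the source.
With source receding and observer approaching, f' = f · (v + v_o)/(v + v_s).
f' = 50.6 × (1477 + 2)/(1477 + 6) = 50.6 × 1479/1483 ≈ 50.5 kHz.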